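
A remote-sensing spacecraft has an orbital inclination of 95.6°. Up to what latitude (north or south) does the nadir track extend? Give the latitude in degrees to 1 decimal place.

84.4°

Retrograde orbit: the ground track reaches ±(180° − i) = ±(180 − 95.6) = ±84.4°.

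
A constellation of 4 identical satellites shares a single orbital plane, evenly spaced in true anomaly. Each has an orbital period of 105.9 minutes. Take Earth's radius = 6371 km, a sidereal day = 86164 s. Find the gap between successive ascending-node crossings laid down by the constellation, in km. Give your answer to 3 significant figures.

738 km

T = 105.9 min = 6354.0 s.
Single-satellite node shift = (6354.0/86164) × 360° = 26.55°.
With 4 satellites evenly phased, successive equator crossings are 26.55/4 = 6.637° apart.
That is 6.637 × 111.2 = 738 km at the equator.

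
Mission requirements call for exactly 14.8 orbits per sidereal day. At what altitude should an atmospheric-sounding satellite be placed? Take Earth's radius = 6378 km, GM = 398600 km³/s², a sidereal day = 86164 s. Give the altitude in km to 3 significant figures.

Required period T = 86164 / 14.8 = 5821.9 s.
From T = 2π√(a³/μ): a = (μ T²/4π²)^(1/3) = (398600 × 5821.9² / 4π²)^(1/3) = 6995 km.
Altitude h = a − R = 6995 − 6378 = 617 km.

617 km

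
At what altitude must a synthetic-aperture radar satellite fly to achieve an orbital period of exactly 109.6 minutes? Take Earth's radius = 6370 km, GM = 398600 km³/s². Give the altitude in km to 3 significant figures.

T = 109.6 min = 6576.0 s.
From T = 2π√(a³/μ): a = (μ T²/4π²)^(1/3) = (398600 × 6576.0² / 4π²)^(1/3) = 7586 km.
Altitude h = a − R = 7586 − 6370 = 1216 km.

1220 km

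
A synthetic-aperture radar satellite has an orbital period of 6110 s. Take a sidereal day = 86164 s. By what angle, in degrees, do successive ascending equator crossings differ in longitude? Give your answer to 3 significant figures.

During one orbit Earth rotates (6110.0 / 86164) × 360° = 25.53°.

25.5°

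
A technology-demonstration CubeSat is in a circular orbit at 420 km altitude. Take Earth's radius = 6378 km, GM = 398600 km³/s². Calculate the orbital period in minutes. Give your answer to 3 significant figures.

Semi-major axis a = 6378 + 420 = 6798 km. Period T = 2π√(a³/μ) = 2π√(6798³/398600) = 5578.1 s = 92.97 min.

93.0 min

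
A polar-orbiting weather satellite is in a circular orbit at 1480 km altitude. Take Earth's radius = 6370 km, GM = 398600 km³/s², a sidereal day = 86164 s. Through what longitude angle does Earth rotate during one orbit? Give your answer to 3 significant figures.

28.9°

Semi-major axis a = 6370 + 1480 = 7850 km. Period T = 2π√(a³/μ) = 2π√(7850³/398600) = 6921.7 s = 115.36 min.
During one orbit Earth rotates (6921.7 / 86164) × 360° = 28.92°.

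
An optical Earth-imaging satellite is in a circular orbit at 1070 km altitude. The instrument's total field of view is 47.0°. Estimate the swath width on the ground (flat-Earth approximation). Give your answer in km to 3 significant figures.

930 km

Half-angle = 47.0°/2 = 23.5°.
Swath width ≈ 2h·tan(θ/2) = 2 × 1070 × tan(23.5°) = 930.5 km.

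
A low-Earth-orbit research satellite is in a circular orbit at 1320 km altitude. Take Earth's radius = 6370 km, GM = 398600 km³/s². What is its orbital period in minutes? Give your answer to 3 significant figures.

112 min

Semi-major axis a = 6370 + 1320 = 7690 km. Period T = 2π√(a³/μ) = 2π√(7690³/398600) = 6711.2 s = 111.85 min.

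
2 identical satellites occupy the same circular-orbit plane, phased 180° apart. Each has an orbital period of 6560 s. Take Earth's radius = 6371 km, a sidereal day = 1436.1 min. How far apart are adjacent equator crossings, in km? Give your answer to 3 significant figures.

Single-satellite node shift = (6560.0/86166) × 360° = 27.41°.
With 2 satellites evenly phased, successive equator crossings are 27.41/2 = 13.704° apart.
That is 13.704 × 111.2 = 1524 km at the equator.

1520 km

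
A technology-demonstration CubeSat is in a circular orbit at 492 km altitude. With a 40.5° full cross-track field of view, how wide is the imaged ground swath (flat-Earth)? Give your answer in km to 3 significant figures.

363 km

Half-angle = 40.5°/2 = 20.25°.
Swath width ≈ 2h·tan(θ/2) = 2 × 492 × tan(20.25°) = 363.0 km.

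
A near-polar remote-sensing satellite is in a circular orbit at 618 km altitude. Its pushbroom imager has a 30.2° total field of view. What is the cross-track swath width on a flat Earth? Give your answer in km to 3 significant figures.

333 km

Half-angle = 30.2°/2 = 15.1°.
Swath width ≈ 2h·tan(θ/2) = 2 × 618 × tan(15.1°) = 333.5 km.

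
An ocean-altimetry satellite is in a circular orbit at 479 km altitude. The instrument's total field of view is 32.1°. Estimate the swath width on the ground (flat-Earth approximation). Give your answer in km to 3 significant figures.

Half-angle = 32.1°/2 = 16.05°.
Swath width ≈ 2h·tan(θ/2) = 2 × 479 × tan(16.05°) = 275.6 km.

276 km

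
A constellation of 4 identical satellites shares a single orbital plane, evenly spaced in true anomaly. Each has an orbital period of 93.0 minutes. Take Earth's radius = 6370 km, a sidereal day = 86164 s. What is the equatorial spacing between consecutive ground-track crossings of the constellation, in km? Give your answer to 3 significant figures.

T = 93.0 min = 5580.0 s.
Single-satellite node shift = (5580.0/86164) × 360° = 23.31°.
With 4 satellites evenly phased, successive equator crossings are 23.31/4 = 5.828° apart.
That is 5.828 × 111.2 = 648 km at the equator.

648 km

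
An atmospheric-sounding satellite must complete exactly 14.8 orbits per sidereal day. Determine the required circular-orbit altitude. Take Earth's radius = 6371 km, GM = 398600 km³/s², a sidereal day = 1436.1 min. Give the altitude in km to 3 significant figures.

Required period T = 86166 / 14.8 = 5822.0 s.
From T = 2π√(a³/μ): a = (μ T²/4π²)^(1/3) = (398600 × 5822.0² / 4π²)^(1/3) = 6995 km.
Altitude h = a − R = 6995 − 6371 = 624 km.

624 km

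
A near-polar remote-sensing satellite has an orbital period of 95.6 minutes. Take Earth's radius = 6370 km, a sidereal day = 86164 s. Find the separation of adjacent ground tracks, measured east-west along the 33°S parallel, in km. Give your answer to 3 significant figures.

2230 km

T = 95.6 min = 5736.0 s.
Node shift per orbit = (5736.0/86164) × 360° = 23.97°.
Equatorial spacing = 23.97 × 111.2 km/° = 2664 km.
At 33° latitude, spacing = 2664 × cos(33°) = 2235 km.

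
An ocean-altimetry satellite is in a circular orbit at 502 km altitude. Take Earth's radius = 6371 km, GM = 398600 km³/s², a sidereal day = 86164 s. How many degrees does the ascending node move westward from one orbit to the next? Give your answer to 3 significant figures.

23.7°

Semi-major axis a = 6371 + 502 = 6873 km. Period T = 2π√(a³/μ) = 2π√(6873³/398600) = 5670.6 s = 94.51 min.
During one orbit Earth rotates (5670.6 / 86164) × 360° = 23.69°.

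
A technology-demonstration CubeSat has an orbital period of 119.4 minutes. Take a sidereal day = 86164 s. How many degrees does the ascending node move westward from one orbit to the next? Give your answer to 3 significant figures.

29.9°

T = 119.4 min = 7164.0 s.
During one orbit Earth rotates (7164.0 / 86164) × 360° = 29.93°.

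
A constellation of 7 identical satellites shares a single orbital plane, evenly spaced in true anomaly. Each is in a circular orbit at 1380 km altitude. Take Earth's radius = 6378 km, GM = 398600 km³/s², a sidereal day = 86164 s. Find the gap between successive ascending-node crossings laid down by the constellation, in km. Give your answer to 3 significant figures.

Semi-major axis a = 6378 + 1380 = 7758 km. Period T = 2π√(a³/μ) = 2π√(7758³/398600) = 6800.4 s = 113.34 min.
Single-satellite node shift = (6800.4/86164) × 360° = 28.41°.
With 7 satellites evenly phased, successive equator crossings are 28.41/7 = 4.059° apart.
That is 4.059 × 111.3 = 452 km at the equator.

452 km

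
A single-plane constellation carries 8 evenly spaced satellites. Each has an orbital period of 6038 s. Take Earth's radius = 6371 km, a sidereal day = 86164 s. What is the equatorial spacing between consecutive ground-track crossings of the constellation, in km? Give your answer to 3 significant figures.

351 km

Single-satellite node shift = (6038.0/86164) × 360° = 25.23°.
With 8 satellites evenly phased, successive equator crossings are 25.23/8 = 3.153° apart.
That is 3.153 × 111.2 = 351 km at the equator.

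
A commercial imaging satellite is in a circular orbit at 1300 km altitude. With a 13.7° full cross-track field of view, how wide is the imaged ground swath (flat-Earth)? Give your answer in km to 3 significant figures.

312 km

Half-angle = 13.7°/2 = 6.85°.
Swath width ≈ 2h·tan(θ/2) = 2 × 1300 × tan(6.85°) = 312.3 km.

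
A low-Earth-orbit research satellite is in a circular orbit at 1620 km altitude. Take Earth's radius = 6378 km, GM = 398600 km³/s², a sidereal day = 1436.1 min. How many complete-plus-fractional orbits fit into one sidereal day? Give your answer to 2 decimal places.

12.10

Semi-major axis a = 6378 + 1620 = 7998 km. Period T = 2π√(a³/μ) = 2π√(7998³/398600) = 7118.4 s = 118.64 min.
Orbits per sidereal day = 86166 / 7118.4 = 12.105.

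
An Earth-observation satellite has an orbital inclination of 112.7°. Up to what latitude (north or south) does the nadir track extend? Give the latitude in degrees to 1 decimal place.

Retrograde orbit: the ground track reaches ±(180° − i) = ±(180 − 112.7) = ±67.3°.

67.3°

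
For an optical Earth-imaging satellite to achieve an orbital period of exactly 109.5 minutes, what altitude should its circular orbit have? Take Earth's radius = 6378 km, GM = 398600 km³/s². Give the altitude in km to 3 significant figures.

T = 109.5 min = 6570.0 s.
From T = 2π√(a³/μ): a = (μ T²/4π²)^(1/3) = (398600 × 6570.0² / 4π²)^(1/3) = 7582 km.
Altitude h = a − R = 7582 − 6378 = 1204 km.

1200 km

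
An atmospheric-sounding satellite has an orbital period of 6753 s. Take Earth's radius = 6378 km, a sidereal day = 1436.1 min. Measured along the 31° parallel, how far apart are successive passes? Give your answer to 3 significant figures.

Node shift per orbit = (6753.0/86166) × 360° = 28.21°.
Equatorial spacing = 28.21 × 111.3 km/° = 3141 km.
At 31° latitude, spacing = 3141 × cos(31°) = 2692 km.

2690 km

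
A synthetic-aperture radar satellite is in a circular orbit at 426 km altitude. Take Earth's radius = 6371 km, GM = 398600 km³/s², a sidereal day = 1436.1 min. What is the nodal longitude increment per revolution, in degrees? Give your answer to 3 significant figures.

Semi-major axis a = 6371 + 426 = 6797 km. Period T = 2π√(a³/μ) = 2π√(6797³/398600) = 5576.8 s = 92.95 min.
During one orbit Earth rotates (5576.8 / 86166) × 360° = 23.30°.

23.3°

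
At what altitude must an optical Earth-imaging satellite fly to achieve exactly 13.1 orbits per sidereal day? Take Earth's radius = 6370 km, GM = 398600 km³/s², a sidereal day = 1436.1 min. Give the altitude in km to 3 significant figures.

1220 km

Required period T = 86166 / 13.1 = 6577.6 s.
From T = 2π√(a³/μ): a = (μ T²/4π²)^(1/3) = (398600 × 6577.6² / 4π²)^(1/3) = 7588 km.
Altitude h = a − R = 7588 − 6370 = 1218 km.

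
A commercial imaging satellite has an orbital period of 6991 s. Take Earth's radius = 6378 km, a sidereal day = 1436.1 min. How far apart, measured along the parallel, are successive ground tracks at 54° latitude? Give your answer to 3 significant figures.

Node shift per orbit = (6991.0/86166) × 360° = 29.21°.
Equatorial spacing = 29.21 × 111.3 km/° = 3251 km.
At 54° latitude, spacing = 3251 × cos(54°) = 1911 km.

1910 km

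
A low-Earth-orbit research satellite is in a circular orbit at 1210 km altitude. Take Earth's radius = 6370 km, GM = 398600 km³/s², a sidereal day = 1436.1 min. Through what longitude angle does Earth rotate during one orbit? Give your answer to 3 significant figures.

Semi-major axis a = 6370 + 1210 = 7580 km. Period T = 2π√(a³/μ) = 2π√(7580³/398600) = 6567.7 s = 109.46 min.
During one orbit Earth rotates (6567.7 / 86166) × 360° = 27.44°.

27.4°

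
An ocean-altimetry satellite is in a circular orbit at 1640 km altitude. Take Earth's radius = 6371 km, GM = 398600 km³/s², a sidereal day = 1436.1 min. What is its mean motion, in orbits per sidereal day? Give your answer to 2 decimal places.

Semi-major axis a = 6371 + 1640 = 8011 km. Period T = 2π√(a³/μ) = 2π√(8011³/398600) = 7135.8 s = 118.93 min.
Orbits per sidereal day = 86166 / 7135.8 = 12.075.

12.08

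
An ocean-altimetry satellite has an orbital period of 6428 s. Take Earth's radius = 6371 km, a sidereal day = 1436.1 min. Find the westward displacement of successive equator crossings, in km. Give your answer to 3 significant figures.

During one orbit Earth rotates (6428.0 / 86166) × 360° = 26.86°.
At the equator that is 26.86° × (2π·6371/360) km/° = 26.86 × 111.2 = 2986 km.

2990 km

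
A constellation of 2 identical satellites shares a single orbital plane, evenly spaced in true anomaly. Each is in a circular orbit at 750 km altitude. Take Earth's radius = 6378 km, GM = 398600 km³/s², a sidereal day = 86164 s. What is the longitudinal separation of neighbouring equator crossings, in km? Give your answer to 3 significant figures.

1390 km

Semi-major axis a = 6378 + 750 = 7128 km. Period T = 2π√(a³/μ) = 2π√(7128³/398600) = 5989.1 s = 99.82 min.
Single-satellite node shift = (5989.1/86164) × 360° = 25.02°.
With 2 satellites evenly phased, successive equator crossings are 25.02/2 = 12.512° apart.
That is 12.512 × 111.3 = 1393 km at the equator.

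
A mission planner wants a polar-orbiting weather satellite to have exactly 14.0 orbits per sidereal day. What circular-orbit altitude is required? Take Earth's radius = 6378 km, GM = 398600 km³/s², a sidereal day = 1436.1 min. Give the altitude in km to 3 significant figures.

881 km

Required period T = 86166 / 14.0 = 6154.7 s.
From T = 2π√(a³/μ): a = (μ T²/4π²)^(1/3) = (398600 × 6154.7² / 4π²)^(1/3) = 7259 km.
Altitude h = a − R = 7259 − 6378 = 881 km.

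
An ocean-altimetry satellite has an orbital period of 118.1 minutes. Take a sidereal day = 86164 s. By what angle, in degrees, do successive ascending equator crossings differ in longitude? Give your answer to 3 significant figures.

29.6°

T = 118.1 min = 7086.0 s.
During one orbit Earth rotates (7086.0 / 86164) × 360° = 29.61°.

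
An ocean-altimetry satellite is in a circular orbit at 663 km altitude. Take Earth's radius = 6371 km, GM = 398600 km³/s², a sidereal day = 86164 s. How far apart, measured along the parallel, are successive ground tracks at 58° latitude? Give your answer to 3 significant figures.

Semi-major axis a = 6371 + 663 = 7034 km. Period T = 2π√(a³/μ) = 2π√(7034³/398600) = 5871.0 s = 97.85 min.
Node shift per orbit = (5871.0/86164) × 360° = 24.53°.
Equatorial spacing = 24.53 × 111.2 km/° = 2728 km.
At 58° latitude, spacing = 2728 × cos(58°) = 1445 km.

1450 km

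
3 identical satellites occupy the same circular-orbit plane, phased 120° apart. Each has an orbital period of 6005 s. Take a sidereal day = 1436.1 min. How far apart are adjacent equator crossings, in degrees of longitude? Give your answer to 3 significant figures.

8.36°

Single-satellite node shift = (6005.0/86166) × 360° = 25.09°.
With 3 satellites evenly phased, successive equator crossings are 25.09/3 = 8.363° apart.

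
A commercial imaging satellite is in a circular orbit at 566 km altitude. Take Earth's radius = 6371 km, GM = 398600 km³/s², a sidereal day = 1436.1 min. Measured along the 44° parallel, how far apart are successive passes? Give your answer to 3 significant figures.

Semi-major axis a = 6371 + 566 = 6937 km. Period T = 2π√(a³/μ) = 2π√(6937³/398600) = 5750.0 s = 95.83 min.
Node shift per orbit = (5750.0/86166) × 360° = 24.02°.
Equatorial spacing = 24.02 × 111.2 km/° = 2671 km.
At 44° latitude, spacing = 2671 × cos(44°) = 1922 km.

1920 km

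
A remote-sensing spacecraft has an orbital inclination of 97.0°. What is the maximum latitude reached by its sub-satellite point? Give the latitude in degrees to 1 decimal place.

Retrograde orbit: the ground track reaches ±(180° − i) = ±(180 − 97.0) = ±83.0°.

83.0°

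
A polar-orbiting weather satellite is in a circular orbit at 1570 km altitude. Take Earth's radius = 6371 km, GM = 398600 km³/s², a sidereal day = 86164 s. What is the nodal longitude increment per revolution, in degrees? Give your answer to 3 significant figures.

Semi-major axis a = 6371 + 1570 = 7941 km. Period T = 2π√(a³/μ) = 2π√(7941³/398600) = 7042.5 s = 117.37 min.
During one orbit Earth rotates (7042.5 / 86164) × 360° = 29.42°.

29.4°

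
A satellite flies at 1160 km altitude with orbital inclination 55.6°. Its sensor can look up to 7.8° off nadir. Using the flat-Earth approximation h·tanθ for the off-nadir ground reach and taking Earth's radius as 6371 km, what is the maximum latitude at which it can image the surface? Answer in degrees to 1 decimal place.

For a prograde orbit the ground track reaches latitude ±i = ±55.6°.
Sensor half-swath on the ground ≈ 1160·tan(7.8°) = 159 km = 1.43° of latitude.
Maximum observable latitude ≈ 55.6 + 1.43 = 57.0°.

57.0°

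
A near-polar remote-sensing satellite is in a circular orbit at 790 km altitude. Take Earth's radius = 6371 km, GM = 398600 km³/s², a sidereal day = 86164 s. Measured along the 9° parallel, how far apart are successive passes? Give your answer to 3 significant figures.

2770 km

Semi-major axis a = 6371 + 790 = 7161 km. Period T = 2π√(a³/μ) = 2π√(7161³/398600) = 6030.8 s = 100.51 min.
Node shift per orbit = (6030.8/86164) × 360° = 25.20°.
Equatorial spacing = 25.20 × 111.2 km/° = 2802 km.
At 9° latitude, spacing = 2802 × cos(9°) = 2767 km.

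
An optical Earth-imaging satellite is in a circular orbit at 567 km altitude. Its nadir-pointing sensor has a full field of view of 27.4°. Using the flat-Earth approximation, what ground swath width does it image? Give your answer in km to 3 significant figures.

276 km

Half-angle = 27.4°/2 = 13.7°.
Swath width ≈ 2h·tan(θ/2) = 2 × 567 × tan(13.7°) = 276.4 km.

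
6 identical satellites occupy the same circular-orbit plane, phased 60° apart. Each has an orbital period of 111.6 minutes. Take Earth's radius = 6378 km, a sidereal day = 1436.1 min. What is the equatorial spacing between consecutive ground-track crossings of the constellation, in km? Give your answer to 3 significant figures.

T = 111.6 min = 6696.0 s.
Single-satellite node shift = (6696.0/86166) × 360° = 27.98°.
With 6 satellites evenly phased, successive equator crossings are 27.98/6 = 4.663° apart.
That is 4.663 × 111.3 = 519 km at the equator.

519 km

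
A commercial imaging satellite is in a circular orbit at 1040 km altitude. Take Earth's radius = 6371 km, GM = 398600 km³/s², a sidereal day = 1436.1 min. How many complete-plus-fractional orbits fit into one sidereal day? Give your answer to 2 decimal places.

Semi-major axis a = 6371 + 1040 = 7411 km. Period T = 2π√(a³/μ) = 2π√(7411³/398600) = 6349.3 s = 105.82 min.
Orbits per sidereal day = 86166 / 6349.3 = 13.571.

13.57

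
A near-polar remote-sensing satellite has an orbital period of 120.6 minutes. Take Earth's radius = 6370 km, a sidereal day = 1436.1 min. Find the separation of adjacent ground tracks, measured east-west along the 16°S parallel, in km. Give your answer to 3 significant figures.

3230 km

T = 120.6 min = 7236.0 s.
Node shift per orbit = (7236.0/86166) × 360° = 30.23°.
Equatorial spacing = 30.23 × 111.2 km/° = 3361 km.
At 16° latitude, spacing = 3361 × cos(16°) = 3231 km.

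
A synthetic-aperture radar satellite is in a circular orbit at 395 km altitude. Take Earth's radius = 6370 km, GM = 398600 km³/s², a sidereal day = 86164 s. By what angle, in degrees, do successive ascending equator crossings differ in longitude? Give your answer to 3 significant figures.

23.1°

Semi-major axis a = 6370 + 395 = 6765 km. Period T = 2π√(a³/μ) = 2π√(6765³/398600) = 5537.5 s = 92.29 min.
During one orbit Earth rotates (5537.5 / 86164) × 360° = 23.14°.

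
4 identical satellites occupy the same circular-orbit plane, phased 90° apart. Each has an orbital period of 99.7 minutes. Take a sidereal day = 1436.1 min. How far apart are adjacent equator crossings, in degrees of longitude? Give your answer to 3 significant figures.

T = 99.7 min = 5982.0 s.
Single-satellite node shift = (5982.0/86166) × 360° = 24.99°.
With 4 satellites evenly phased, successive equator crossings are 24.99/4 = 6.248° apart.

6.25°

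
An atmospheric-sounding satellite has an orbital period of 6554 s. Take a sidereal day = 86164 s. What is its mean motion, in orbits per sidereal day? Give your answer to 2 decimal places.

Orbits per sidereal day = 86164 / 6554.0 = 13.147.

13.15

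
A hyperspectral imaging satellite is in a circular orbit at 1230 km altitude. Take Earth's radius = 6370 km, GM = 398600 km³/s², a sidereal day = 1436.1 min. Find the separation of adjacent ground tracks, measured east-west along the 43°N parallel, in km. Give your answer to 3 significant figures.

Semi-major axis a = 6370 + 1230 = 7600 km. Period T = 2π√(a³/μ) = 2π√(7600³/398600) = 6593.7 s = 109.90 min.
Node shift per orbit = (6593.7/86166) × 360° = 27.55°.
Equatorial spacing = 27.55 × 111.2 km/° = 3063 km.
At 43° latitude, spacing = 3063 × cos(43°) = 2240 km.

2240 km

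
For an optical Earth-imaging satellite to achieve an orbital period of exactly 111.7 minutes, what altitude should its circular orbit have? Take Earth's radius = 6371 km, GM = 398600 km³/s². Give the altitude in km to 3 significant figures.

1310 km

T = 111.7 min = 6702.0 s.
From T = 2π√(a³/μ): a = (μ T²/4π²)^(1/3) = (398600 × 6702.0² / 4π²)^(1/3) = 7683 km.
Altitude h = a − R = 7683 − 6371 = 1312 km.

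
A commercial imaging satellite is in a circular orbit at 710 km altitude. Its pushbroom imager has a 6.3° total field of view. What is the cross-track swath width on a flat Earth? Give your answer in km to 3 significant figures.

78.1 km

Half-angle = 6.3°/2 = 3.15°.
Swath width ≈ 2h·tan(θ/2) = 2 × 710 × tan(3.15°) = 78.1 km.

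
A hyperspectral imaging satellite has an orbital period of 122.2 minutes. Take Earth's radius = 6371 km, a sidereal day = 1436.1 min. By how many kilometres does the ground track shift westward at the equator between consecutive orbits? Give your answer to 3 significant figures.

T = 122.2 min = 7332.0 s.
During one orbit Earth rotates (7332.0 / 86166) × 360° = 30.63°.
At the equator that is 30.63° × (2π·6371/360) km/° = 30.63 × 111.2 = 3406 km.

3410 km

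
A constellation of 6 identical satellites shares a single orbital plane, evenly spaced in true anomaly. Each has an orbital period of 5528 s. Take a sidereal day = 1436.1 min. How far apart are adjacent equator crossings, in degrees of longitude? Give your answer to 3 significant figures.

Single-satellite node shift = (5528.0/86166) × 360° = 23.10°.
With 6 satellites evenly phased, successive equator crossings are 23.10/6 = 3.849° apart.

3.85°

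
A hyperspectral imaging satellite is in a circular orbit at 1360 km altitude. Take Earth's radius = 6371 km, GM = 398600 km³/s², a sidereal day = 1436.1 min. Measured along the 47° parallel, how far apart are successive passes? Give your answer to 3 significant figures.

Semi-major axis a = 6371 + 1360 = 7731 km. Period T = 2π√(a³/μ) = 2π√(7731³/398600) = 6765.0 s = 112.75 min.
Node shift per orbit = (6765.0/86166) × 360° = 28.26°.
Equatorial spacing = 28.26 × 111.2 km/° = 3143 km.
At 47° latitude, spacing = 3143 × cos(47°) = 2143 km.

2140 km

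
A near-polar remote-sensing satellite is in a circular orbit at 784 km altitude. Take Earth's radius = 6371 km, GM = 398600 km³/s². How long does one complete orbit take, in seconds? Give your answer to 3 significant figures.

Semi-major axis a = 6371 + 784 = 7155 km. Period T = 2π√(a³/μ) = 2π√(7155³/398600) = 6023.2 s = 100.39 min.

6020 seconds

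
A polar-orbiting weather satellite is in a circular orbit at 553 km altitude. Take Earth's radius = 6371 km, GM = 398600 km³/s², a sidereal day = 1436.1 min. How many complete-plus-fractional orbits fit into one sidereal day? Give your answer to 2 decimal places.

Semi-major axis a = 6371 + 553 = 6924 km. Period T = 2π√(a³/μ) = 2π√(6924³/398600) = 5733.9 s = 95.56 min.
Orbits per sidereal day = 86166 / 5733.9 = 15.028.

15.03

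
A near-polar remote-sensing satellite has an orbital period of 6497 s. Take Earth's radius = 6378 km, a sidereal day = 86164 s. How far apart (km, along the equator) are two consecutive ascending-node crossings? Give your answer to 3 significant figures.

3020 km

During one orbit Earth rotates (6497.0 / 86164) × 360° = 27.14°.
At the equator that is 27.14° × (2π·6378/360) km/° = 27.14 × 111.3 = 3022 km.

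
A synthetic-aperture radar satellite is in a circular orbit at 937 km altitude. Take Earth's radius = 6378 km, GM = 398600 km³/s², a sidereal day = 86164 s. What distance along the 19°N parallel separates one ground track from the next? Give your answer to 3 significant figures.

2740 km

Semi-major axis a = 6378 + 937 = 7315 km. Period T = 2π√(a³/μ) = 2π√(7315³/398600) = 6226.3 s = 103.77 min.
Node shift per orbit = (6226.3/86164) × 360° = 26.01°.
Equatorial spacing = 26.01 × 111.3 km/° = 2896 km.
At 19° latitude, spacing = 2896 × cos(19°) = 2738 km.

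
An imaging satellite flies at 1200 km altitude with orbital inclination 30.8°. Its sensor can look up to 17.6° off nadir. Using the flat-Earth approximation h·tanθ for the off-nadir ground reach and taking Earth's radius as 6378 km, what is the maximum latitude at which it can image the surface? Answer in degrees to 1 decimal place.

For a prograde orbit the ground track reaches latitude ±i = ±30.8°.
Sensor half-swath on the ground ≈ 1200·tan(17.6°) = 381 km = 3.42° of latitude.
Maximum observable latitude ≈ 30.8 + 3.42 = 34.2°.

34.2°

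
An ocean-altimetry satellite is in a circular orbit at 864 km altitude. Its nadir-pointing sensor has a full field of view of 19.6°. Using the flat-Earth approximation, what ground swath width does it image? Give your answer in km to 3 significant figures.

Half-angle = 19.6°/2 = 9.8°.
Swath width ≈ 2h·tan(θ/2) = 2 × 864 × tan(9.8°) = 298.5 km.

298 km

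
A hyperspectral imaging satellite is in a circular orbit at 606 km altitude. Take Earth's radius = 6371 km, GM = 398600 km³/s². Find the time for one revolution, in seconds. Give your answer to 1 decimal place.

5799.8 seconds

Semi-major axis a = 6371 + 606 = 6977 km. Period T = 2π√(a³/μ) = 2π√(6977³/398600) = 5799.8 s = 96.66 min.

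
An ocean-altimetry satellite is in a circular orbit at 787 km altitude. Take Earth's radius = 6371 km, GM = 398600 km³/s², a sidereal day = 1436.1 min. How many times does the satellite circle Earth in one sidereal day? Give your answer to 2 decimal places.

Semi-major axis a = 6371 + 787 = 7158 km. Period T = 2π√(a³/μ) = 2π√(7158³/398600) = 6027.0 s = 100.45 min.
Orbits per sidereal day = 86166 / 6027.0 = 14.297.

14.30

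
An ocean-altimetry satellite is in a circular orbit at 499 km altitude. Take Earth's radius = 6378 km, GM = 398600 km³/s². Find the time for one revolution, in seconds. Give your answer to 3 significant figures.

5680 seconds

Semi-major axis a = 6378 + 499 = 6877 km. Period T = 2π√(a³/μ) = 2π√(6877³/398600) = 5675.6 s = 94.59 min.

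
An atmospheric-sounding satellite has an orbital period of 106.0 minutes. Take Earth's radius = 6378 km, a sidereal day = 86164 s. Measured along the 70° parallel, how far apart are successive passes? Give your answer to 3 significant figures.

T = 106.0 min = 6360.0 s.
Node shift per orbit = (6360.0/86164) × 360° = 26.57°.
Equatorial spacing = 26.57 × 111.3 km/° = 2958 km.
At 70° latitude, spacing = 2958 × cos(70°) = 1012 km.

1010 km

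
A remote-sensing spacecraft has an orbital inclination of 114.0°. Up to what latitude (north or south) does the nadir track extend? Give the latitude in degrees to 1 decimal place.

Retrograde orbit: the ground track reaches ±(180° − i) = ±(180 − 114.0) = ±66.0°.

66.0°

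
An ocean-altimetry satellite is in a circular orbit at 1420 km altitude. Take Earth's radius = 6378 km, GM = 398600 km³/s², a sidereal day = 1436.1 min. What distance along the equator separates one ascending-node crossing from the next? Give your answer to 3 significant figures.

3190 km

Semi-major axis a = 6378 + 1420 = 7798 km. Period T = 2π√(a³/μ) = 2π√(7798³/398600) = 6853.1 s = 114.22 min.
During one orbit Earth rotates (6853.1 / 86166) × 360° = 28.63°.
At the equator that is 28.63° × (2π·6378/360) km/° = 28.63 × 111.3 = 3187 km.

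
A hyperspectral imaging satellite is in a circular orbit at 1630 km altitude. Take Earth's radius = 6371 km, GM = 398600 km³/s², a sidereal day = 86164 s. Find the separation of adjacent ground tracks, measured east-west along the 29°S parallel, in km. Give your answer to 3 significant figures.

2890 km

Semi-major axis a = 6371 + 1630 = 8001 km. Period T = 2π√(a³/μ) = 2π√(8001³/398600) = 7122.4 s = 118.71 min.
Node shift per orbit = (7122.4/86164) × 360° = 29.76°.
Equatorial spacing = 29.76 × 111.2 km/° = 3309 km.
At 29° latitude, spacing = 3309 × cos(29°) = 2894 km.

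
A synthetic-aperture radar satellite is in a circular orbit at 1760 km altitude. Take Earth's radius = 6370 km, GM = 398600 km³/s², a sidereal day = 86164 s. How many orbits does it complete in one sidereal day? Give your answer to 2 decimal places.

Semi-major axis a = 6370 + 1760 = 8130 km. Period T = 2π√(a³/μ) = 2π√(8130³/398600) = 7295.4 s = 121.59 min.
Orbits per sidereal day = 86164 / 7295.4 = 11.811.

11.81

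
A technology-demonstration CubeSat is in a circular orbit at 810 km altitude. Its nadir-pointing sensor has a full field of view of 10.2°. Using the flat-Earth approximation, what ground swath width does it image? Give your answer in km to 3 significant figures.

Half-angle = 10.2°/2 = 5.1°.
Swath width ≈ 2h·tan(θ/2) = 2 × 810 × tan(5.1°) = 144.6 km.

145 km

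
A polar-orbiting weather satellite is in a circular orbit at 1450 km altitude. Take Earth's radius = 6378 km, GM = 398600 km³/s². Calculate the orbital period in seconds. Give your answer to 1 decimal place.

6892.7 seconds

Semi-major axis a = 6378 + 1450 = 7828 km. Period T = 2π√(a³/μ) = 2π√(7828³/398600) = 6892.7 s = 114.88 min.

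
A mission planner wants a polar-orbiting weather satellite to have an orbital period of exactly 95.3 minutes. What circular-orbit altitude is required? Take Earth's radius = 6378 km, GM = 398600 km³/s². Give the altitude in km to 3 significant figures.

T = 95.3 min = 5718.0 s.
From T = 2π√(a³/μ): a = (μ T²/4π²)^(1/3) = (398600 × 5718.0² / 4π²)^(1/3) = 6911 km.
Altitude h = a − R = 6911 − 6378 = 533 km.

533 km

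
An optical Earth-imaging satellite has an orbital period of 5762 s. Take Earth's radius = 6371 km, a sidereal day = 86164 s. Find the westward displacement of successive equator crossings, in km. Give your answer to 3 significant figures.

During one orbit Earth rotates (5762.0 / 86164) × 360° = 24.07°.
At the equator that is 24.07° × (2π·6371/360) km/° = 24.07 × 111.2 = 2677 km.

2680 km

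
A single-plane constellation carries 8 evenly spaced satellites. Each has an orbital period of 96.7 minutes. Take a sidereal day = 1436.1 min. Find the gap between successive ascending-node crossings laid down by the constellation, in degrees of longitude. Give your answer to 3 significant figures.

T = 96.7 min = 5802.0 s.
Single-satellite node shift = (5802.0/86166) × 360° = 24.24°.
With 8 satellites evenly phased, successive equator crossings are 24.24/8 = 3.030° apart.

3.03°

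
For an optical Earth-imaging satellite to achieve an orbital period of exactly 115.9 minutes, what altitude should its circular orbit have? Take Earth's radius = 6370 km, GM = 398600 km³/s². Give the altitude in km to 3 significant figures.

1500 km

T = 115.9 min = 6954.0 s.
From T = 2π√(a³/μ): a = (μ T²/4π²)^(1/3) = (398600 × 6954.0² / 4π²)^(1/3) = 7874 km.
Altitude h = a − R = 7874 − 6370 = 1504 km.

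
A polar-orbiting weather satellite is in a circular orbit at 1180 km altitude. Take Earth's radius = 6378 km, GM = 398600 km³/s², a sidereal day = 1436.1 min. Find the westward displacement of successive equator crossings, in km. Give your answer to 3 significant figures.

Semi-major axis a = 6378 + 1180 = 7558 km. Period T = 2π√(a³/μ) = 2π√(7558³/398600) = 6539.2 s = 108.99 min.
During one orbit Earth rotates (6539.2 / 86166) × 360° = 27.32°.
At the equator that is 27.32° × (2π·6378/360) km/° = 27.32 × 111.3 = 3041 km.

3040 km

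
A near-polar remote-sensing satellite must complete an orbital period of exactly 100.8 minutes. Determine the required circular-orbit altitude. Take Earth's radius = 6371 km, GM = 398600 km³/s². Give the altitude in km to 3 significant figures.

804 km

T = 100.8 min = 6048.0 s.
From T = 2π√(a³/μ): a = (μ T²/4π²)^(1/3) = (398600 × 6048.0² / 4π²)^(1/3) = 7175 km.
Altitude h = a − R = 7175 − 6371 = 804 km.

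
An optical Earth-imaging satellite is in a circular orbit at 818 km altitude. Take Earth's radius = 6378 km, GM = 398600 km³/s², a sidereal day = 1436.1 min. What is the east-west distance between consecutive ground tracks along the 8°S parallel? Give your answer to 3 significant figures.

Semi-major axis a = 6378 + 818 = 7196 km. Period T = 2π√(a³/μ) = 2π√(7196³/398600) = 6075.0 s = 101.25 min.
Node shift per orbit = (6075.0/86166) × 360° = 25.38°.
Equatorial spacing = 25.38 × 111.3 km/° = 2825 km.
At 8° latitude, spacing = 2825 × cos(8°) = 2798 km.

2800 km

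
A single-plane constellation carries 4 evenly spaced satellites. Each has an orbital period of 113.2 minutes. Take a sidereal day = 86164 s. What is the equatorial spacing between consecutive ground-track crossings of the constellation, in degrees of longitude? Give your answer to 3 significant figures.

7.09°

T = 113.2 min = 6792.0 s.
Single-satellite node shift = (6792.0/86164) × 360° = 28.38°.
With 4 satellites evenly phased, successive equator crossings are 28.38/4 = 7.094° apart.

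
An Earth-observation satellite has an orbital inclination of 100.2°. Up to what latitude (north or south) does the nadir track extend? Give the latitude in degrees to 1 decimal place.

Retrograde orbit: the ground track reaches ±(180° − i) = ±(180 − 100.2) = ±79.8°.

79.8°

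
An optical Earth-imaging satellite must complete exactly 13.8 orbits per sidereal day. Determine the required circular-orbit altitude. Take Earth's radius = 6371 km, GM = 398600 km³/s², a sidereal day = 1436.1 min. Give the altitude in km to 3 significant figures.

958 km

Required period T = 86166 / 13.8 = 6243.9 s.
From T = 2π√(a³/μ): a = (μ T²/4π²)^(1/3) = (398600 × 6243.9² / 4π²)^(1/3) = 7329 km.
Altitude h = a − R = 7329 − 6371 = 958 km.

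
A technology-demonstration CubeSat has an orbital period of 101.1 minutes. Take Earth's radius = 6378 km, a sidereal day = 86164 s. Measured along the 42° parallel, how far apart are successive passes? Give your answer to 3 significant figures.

2100 km

T = 101.1 min = 6066.0 s.
Node shift per orbit = (6066.0/86164) × 360° = 25.34°.
Equatorial spacing = 25.34 × 111.3 km/° = 2821 km.
At 42° latitude, spacing = 2821 × cos(42°) = 2097 km.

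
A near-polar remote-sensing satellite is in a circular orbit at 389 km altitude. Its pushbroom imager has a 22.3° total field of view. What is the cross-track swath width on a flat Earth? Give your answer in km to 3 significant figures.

Half-angle = 22.3°/2 = 11.15°.
Swath width ≈ 2h·tan(θ/2) = 2 × 389 × tan(11.15°) = 153.3 km.

153 km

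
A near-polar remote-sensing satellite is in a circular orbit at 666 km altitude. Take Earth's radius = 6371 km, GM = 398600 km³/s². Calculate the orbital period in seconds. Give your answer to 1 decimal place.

5874.8 seconds

Semi-major axis a = 6371 + 666 = 7037 km. Period T = 2π√(a³/μ) = 2π√(7037³/398600) = 5874.8 s = 97.91 min.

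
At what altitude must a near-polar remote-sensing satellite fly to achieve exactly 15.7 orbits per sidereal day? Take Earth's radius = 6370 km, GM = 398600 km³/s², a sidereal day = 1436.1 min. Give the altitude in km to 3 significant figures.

355 km

Required period T = 86166 / 15.7 = 5488.3 s.
From T = 2π√(a³/μ): a = (μ T²/4π²)^(1/3) = (398600 × 5488.3² / 4π²)^(1/3) = 6725 km.
Altitude h = a − R = 6725 − 6370 = 355 km.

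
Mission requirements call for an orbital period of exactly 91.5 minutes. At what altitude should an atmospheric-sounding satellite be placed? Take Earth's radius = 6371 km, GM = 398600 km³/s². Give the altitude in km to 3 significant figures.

T = 91.5 min = 5490.0 s.
From T = 2π√(a³/μ): a = (μ T²/4π²)^(1/3) = (398600 × 5490.0² / 4π²)^(1/3) = 6726 km.
Altitude h = a − R = 6726 − 6371 = 355 km.

355 km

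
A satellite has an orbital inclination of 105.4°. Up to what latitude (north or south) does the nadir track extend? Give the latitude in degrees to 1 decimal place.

Retrograde orbit: the ground track reaches ±(180° − i) = ±(180 − 105.4) = ±74.6°.

74.6°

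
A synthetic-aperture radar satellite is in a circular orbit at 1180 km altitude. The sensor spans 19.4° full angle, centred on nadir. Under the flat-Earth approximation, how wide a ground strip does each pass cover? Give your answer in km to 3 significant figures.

403 km

Half-angle = 19.4°/2 = 9.7°.
Swath width ≈ 2h·tan(θ/2) = 2 × 1180 × tan(9.7°) = 403.4 km.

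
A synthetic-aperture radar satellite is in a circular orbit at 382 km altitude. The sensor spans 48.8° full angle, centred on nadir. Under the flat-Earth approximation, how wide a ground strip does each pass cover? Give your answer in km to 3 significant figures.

Half-angle = 48.8°/2 = 24.4°.
Swath width ≈ 2h·tan(θ/2) = 2 × 382 × tan(24.4°) = 346.6 km.

347 km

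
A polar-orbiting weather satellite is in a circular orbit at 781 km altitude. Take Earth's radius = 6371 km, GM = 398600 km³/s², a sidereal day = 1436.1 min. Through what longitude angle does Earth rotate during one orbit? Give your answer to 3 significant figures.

25.1°

Semi-major axis a = 6371 + 781 = 7152 km. Period T = 2π√(a³/μ) = 2π√(7152³/398600) = 6019.4 s = 100.32 min.
During one orbit Earth rotates (6019.4 / 86166) × 360° = 25.15°.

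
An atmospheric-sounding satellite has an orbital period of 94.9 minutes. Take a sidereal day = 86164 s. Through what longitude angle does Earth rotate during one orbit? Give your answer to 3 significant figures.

23.8°

T = 94.9 min = 5694.0 s.
During one orbit Earth rotates (5694.0 / 86164) × 360° = 23.79°.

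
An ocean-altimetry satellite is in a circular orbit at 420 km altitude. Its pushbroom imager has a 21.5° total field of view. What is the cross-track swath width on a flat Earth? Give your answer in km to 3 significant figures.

Half-angle = 21.5°/2 = 10.75°.
Swath width ≈ 2h·tan(θ/2) = 2 × 420 × tan(10.75°) = 159.5 km.

159 km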